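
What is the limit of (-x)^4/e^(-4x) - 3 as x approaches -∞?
The quotient is an ∞/∞ indeterminate form as x → -∞.
Compare growth rates of the dominant terms (exponentials ≫ polynomials ≫ logarithms), or apply L'Hôpital's rule; the quotient → 0.
Adding the constant: 0 - 3 = -3. Limit = -3.

Final answer: -3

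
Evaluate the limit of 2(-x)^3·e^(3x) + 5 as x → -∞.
The product is a 0·∞ indeterminate form at x → -∞.
Rewrite the product as 2(-x)^3 / e^(-3x) (an ∞/∞ form) and apply L'Hôpital, or use the standard hierarchy e^(3|x|) ≫ |(-x)^3| as x → -∞.
The indeterminate product → 0, so the limit = 5.

Final answer: 5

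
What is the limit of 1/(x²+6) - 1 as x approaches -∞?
Evaluate the dominant behaviour as x → -∞; each term tends to a finite value or vanishes.
Limit = -1.

Final answer: -1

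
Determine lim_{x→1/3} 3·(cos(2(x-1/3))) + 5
Direct substitution at x = 1/3 gives 8.

Final answer: 8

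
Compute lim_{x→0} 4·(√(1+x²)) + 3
Direct substitution at x = 0 gives 7.

Final answer: 7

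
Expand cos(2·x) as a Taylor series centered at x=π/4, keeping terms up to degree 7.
-2·(x - π/4) + 4·(x - π/4)^3/3 - 4·(x - π/4)^5/15 + 8·(x - π/4)^7/315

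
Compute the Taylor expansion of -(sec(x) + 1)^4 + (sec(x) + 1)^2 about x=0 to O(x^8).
-2939·x^6/360 - 139·x^4/12 - 14·x^2 - 12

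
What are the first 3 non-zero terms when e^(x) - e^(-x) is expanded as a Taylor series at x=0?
x^5/60 + x^3/3 + 2·x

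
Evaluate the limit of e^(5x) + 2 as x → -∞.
Evaluate the dominant behaviour as x → -∞; each term tends to a finite value or vanishes.
Limit = 2.

Final answer: 2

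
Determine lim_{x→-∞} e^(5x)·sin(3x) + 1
Evaluate the dominant behaviour as x → -∞; each term tends to a finite value or vanishes.
Limit = 1.

Final answer: 1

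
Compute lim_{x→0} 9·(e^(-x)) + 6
Direct substitution at x = 0 gives 15.

Final answer: 15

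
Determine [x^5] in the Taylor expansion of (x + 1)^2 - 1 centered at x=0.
Expand to order 5: (x + 1)^2 - 1 = x^2 + 2·x + O(x^6).
The coefficient of x^5 is 0.

Final answer: 0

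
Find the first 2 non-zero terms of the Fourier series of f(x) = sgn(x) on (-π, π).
4·sin(x)/π + 4·sin(3·x)/(3·π)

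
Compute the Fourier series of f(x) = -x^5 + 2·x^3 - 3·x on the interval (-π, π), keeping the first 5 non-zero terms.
(-270 - 2·π^4 + 44·π^2)·sin(x) + (-7·π^2 + 27/2 + π^4)·sin(2·x) + (-2·π^4/3 - 314/81 + 76·π^2/27)·sin(3·x) + (-13·π^2/8 + 135/64 + π^4/2)·sin(4·x) + (-2·π^4/5 - 918/625 + 28·π^2/25)·sin(5·x)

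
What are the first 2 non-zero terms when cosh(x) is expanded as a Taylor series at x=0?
x^2/2 + 1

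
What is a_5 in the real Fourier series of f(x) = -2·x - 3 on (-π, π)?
a_5 = (1/π) ∫_{-π}^{π} f(x)·cos(5x) dx.
Evaluate the integral (use parity and integration by parts as needed): a_5 = 0.

Final answer: 0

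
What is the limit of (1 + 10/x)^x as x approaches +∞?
As x → +∞: this is the defining limit (1 + 10/x)^x → e^10.
Limit = e^(10).

Final answer: e^(10)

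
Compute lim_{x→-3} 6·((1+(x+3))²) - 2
Direct substitution at x = -3 gives 4.

Final answer: 4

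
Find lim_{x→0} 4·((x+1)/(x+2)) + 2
Direct substitution at x = 0 gives 4.

Final answer: 4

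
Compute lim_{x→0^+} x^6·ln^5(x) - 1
The product is a 0·∞ indeterminate form at x → 0⁺.
Rewrite the product as ln^5(x) / x^(-6) and apply L'Hôpital, or use the standard hierarchy x^(-6) ≫ |ln x|^5 as x → 0⁺.
The indeterminate product → 0, so the limit = -1.

Final answer: -1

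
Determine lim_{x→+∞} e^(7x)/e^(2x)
This is an ∞/∞ indeterminate form as x → +∞.
Rewrite e^(7x)/e^(2x) = e^((7−2)x) = e^(5x); the exponent coefficient is 5 > 0 so e^(5x) → ∞.
Limit = ∞.

Final answer: ∞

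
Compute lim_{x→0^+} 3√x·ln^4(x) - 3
The product is a 0·∞ indeterminate form at x → 0⁺.
Rewrite the product as 3·ln^4(x) / x^(-1/2) and apply L'Hôpital, or use the standard hierarchy x^(-1/2) ≫ |ln x|^4 as x → 0⁺.
The indeterminate product → 0, so the limit = -3.

Final answer: -3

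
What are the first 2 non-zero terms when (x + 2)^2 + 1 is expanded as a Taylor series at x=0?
4·x + 5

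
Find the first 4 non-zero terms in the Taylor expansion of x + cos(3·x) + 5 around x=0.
27·x^4/8 - 9·x^2/2 + x + 6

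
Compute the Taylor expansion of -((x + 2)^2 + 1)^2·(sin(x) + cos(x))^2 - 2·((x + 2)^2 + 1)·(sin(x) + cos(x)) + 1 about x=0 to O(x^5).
153·x^4/4 - 23·x^3 - 111·x^2 - 108·x - 34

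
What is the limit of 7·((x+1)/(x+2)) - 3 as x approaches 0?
Direct substitution at x = 0 gives 1/2.

Final answer: 1/2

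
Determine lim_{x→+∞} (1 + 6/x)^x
As x → +∞: this is the defining limit (1 + 6/x)^x → e^6.
Limit = e^(6).

Final answer: e^(6)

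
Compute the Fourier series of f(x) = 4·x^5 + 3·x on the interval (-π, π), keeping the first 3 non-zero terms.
(-160·π^2 + 8·π^4 + 966)·sin(x) + (-4·π^4 - 33 + 20·π^2)·sin(2·x) + (-160·π^2/27 + 482/81 + 8·π^4/3)·sin(3·x)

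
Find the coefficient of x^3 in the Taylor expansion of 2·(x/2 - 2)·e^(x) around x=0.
Expand to order 3: 2·(x/2 - 2)·e^(x) = -x^3/6 - x^2 - 3·x - 4 + O(x^4).
The coefficient of x^3 is -1/6.

Final answer: -1/6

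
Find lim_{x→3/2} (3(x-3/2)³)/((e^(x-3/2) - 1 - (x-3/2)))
Both numerator and denominator → 0 as x → 3/2; this is a 0/0 indeterminate form.
Expand each to leading order near x = 3/2: numerator ~ 3·(x - 3/2)^3, denominator ~ (x - 3/2)^2/2.
The limit of the ratio is 0.

Final answer: 0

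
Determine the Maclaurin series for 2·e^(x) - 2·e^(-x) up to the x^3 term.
2·x^3/3 + 4·x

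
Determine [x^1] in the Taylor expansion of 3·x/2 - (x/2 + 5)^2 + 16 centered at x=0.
Expand to order 1: 3·x/2 - (x/2 + 5)^2 + 16 = -7·x/2 - 9 + O(x^2).
The coefficient of x^1 is -7/2.

Final answer: -7/2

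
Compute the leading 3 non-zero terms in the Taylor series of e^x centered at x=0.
x^2/2 + x + 1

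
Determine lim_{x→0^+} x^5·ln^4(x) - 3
The product is a 0·∞ indeterminate form at x → 0⁺.
Rewrite the product as ln^4(x) / x^(-5) and apply L'Hôpital, or use the standard hierarchy x^(-5) ≫ |ln x|^4 as x → 0⁺.
The indeterminate product → 0, so the limit = -3.

Final answer: -3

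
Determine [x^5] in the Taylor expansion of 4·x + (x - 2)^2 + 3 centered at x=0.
Expand to order 5: 4·x + (x - 2)^2 + 3 = x^2 + 7 + O(x^6).
The coefficient of x^5 is 0.

Final answer: 0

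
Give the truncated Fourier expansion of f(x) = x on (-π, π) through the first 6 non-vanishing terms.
2·sin(x) - sin(2·x) + 2·sin(3·x)/3 - sin(4·x)/2 + 2·sin(5·x)/5 - sin(6·x)/3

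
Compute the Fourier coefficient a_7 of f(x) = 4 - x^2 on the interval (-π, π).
a_7 = (1/π) ∫_{-π}^{π} f(x)·cos(7x) dx.
Evaluate the integral (use parity and integration by parts as needed): a_7 = 4/49.

Final answer: 4/49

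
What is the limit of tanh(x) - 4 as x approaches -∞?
Evaluate the dominant behaviour as x → -∞; each term tends to a finite value or vanishes.
Limit = -5.

Final answer: -5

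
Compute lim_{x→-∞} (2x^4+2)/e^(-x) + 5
The quotient is an ∞/∞ indeterminate form as x → -∞.
Compare growth rates of the dominant terms (exponentials ≫ polynomials ≫ logarithms), or apply L'Hôpital's rule; the quotient → 0.
Adding the constant: 0 + 5 = 5. Limit = 5.

Final answer: 5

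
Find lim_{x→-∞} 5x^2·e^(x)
This is a 0·∞ indeterminate form at x → -∞.
Rewrite the product as 5x^2 / e^(-x) (an ∞/∞ form) and apply L'Hôpital, or use the standard hierarchy e^(|x|) ≫ |x^2| as x → -∞.
The indeterminate product → 0, so the limit = 0.

Final answer: 0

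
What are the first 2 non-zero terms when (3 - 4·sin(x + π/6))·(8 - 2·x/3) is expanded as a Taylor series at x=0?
x·(-16·√(3) - 2/3) + 8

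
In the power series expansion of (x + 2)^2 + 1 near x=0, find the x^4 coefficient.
Expand to order 4: (x + 2)^2 + 1 = x^2 + 4·x + 5 + O(x^5).
The coefficient of x^4 is 0.

Final answer: 0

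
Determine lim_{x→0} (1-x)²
Direct substitution at x = 0 gives 1.

Final answer: 1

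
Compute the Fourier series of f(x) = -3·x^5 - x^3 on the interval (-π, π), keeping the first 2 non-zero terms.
(-708 - 6·π^4 + 118·π^2)·sin(x) + (-14·π^2 + 21 + 3·π^4)·sin(2·x)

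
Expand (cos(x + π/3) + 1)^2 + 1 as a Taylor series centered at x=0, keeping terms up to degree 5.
-3·√(3)·x^5/40 - x^4/8 + √(3)·x^3/2 - 3·√(3)·x/2 + 13/4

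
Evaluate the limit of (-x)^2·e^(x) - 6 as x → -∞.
The product is a 0·∞ indeterminate form at x → -∞.
Rewrite the product as (-x)^2 / e^(-x) (an ∞/∞ form) and apply L'Hôpital, or use the standard hierarchy e^(|x|) ≫ |(-x)^2| as x → -∞.
The indeterminate product → 0, so the limit = -6.

Final answer: -6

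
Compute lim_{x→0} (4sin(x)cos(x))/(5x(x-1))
Both numerator and denominator → 0 as x → 0; this is a 0/0 indeterminate form.
Expand each to leading order near x = 0: numerator ~ 4·x, denominator ~ -5·x.
The limit of the ratio is -4/5.

Final answer: -4/5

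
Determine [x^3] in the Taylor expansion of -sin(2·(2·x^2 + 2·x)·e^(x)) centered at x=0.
Expand to order 3: -sin(2·(2·x^2 + 2·x)·e^(x)) = 14·x^3/3 - 8·x^2 - 4·x + O(x^4).
The coefficient of x^3 is 14/3.

Final answer: 14/3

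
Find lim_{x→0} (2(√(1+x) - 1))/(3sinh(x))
Both numerator and denominator → 0 as x → 0; this is a 0/0 indeterminate form.
Expand each to leading order near x = 0: numerator ~ x, denominator ~ 3·x.
The limit of the ratio is 1/3.

Final answer: 1/3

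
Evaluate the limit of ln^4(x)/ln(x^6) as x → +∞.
This is an ∞/∞ indeterminate form as x → +∞.
Write ln(x^6) = 6·ln(x), reducing the quotient to ln^3(x)/6 → ∞.
Limit = ∞.

Final answer: ∞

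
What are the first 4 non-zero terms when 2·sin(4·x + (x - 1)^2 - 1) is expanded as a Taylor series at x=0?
-4·x^4 - 8·x^3/3 + 2·x^2 + 4·x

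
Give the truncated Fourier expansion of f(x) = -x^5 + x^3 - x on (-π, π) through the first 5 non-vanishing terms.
(-254 - 2·π^4 + 42·π^2)·sin(x) + (-6·π^2 + 10 + π^4)·sin(2·x) + (-2·π^4/3 - 170/81 + 58·π^2/27)·sin(3·x) + (-9·π^2/8 + 59/64 + π^4/2)·sin(4·x) + (-2·π^4/5 - 358/625 + 18·π^2/25)·sin(5·x)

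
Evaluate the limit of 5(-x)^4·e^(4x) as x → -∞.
This is a 0·∞ indeterminate form at x → -∞.
Rewrite the product as 5(-x)^4 / e^(-4x) (an ∞/∞ form) and apply L'Hôpital, or use the standard hierarchy e^(4|x|) ≫ |(-x)^4| as x → -∞.
The indeterminate product → 0, so the limit = 0.

Final answer: 0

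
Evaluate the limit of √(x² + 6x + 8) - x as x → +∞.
As x → +∞: multiply by the conjugate to get (6x+8)/(√(x²+6x+8)+x); the denominator ~ 2x, so the limit is 6/2 = 3.
Limit = 3.

Final answer: 3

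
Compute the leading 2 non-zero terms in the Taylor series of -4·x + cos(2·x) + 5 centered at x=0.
6 - 4·x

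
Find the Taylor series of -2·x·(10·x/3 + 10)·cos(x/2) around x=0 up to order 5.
-5·x^5/96 + 5·x^4/6 + 5·x^3/2 - 20·x^2/3 - 20·x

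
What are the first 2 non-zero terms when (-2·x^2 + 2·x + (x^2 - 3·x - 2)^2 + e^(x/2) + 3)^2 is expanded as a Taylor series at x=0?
232·x + 64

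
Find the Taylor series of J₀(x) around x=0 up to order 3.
1 - x^2/4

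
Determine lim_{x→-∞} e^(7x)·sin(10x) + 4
Evaluate the dominant behaviour as x → -∞; each term tends to a finite value or vanishes.
Limit = 4.

Final answer: 4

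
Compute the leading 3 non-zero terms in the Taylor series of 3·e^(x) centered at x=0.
3·x^2/2 + 3·x + 3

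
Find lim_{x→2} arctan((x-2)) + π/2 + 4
Direct substitution at x = 2 gives π/2 + 4.

Final answer: π/2 + 4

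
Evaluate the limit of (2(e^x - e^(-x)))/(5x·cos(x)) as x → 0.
Both numerator and denominator → 0 as x → 0; this is a 0/0 indeterminate form.
Expand each to leading order near x = 0: numerator ~ 4·x, denominator ~ 5·x.
The limit of the ratio is 4/5.

Final answer: 4/5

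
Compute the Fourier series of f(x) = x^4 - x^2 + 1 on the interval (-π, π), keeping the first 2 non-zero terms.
(52 - 8·π^2)·cos(x) - π^2/3 + 1 + π^4/5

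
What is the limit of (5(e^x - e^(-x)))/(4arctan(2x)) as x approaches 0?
Both numerator and denominator → 0 as x → 0; this is a 0/0 indeterminate form.
Expand each to leading order near x = 0: numerator ~ 10·x, denominator ~ 8·x.
The limit of the ratio is 5/4.

Final answer: 5/4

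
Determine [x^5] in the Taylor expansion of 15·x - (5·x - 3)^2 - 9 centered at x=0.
Expand to order 5: 15·x - (5·x - 3)^2 - 9 = -25·x^2 + 45·x - 18 + O(x^6).
The coefficient of x^5 is 0.

Final answer: 0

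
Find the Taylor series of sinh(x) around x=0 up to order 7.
x^7/5040 + x^5/120 + x^3/6 + x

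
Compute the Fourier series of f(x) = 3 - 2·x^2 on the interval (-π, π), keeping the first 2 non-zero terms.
8·cos(x) - 2·π^2/3 + 3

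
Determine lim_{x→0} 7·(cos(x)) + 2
Direct substitution at x = 0 gives 9.

Final answer: 9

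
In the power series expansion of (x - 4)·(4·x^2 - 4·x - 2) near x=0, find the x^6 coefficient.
Expand to order 6: (x - 4)·(4·x^2 - 4·x - 2) = 4·x^3 - 20·x^2 + 14·x + 8 + O(x^7).
The coefficient of x^6 is 0.

Final answer: 0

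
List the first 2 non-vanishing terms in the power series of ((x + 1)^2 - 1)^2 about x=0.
4·x^3 + 4·x^2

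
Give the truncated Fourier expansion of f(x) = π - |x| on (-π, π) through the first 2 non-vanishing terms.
4·cos(x)/π + π/2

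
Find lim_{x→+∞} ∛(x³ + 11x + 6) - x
This is an ∞ − ∞ indeterminate form.
Multiply by (A² + AB + B²)/(A² + AB + B²) where A = ∛(x³+11x + 6), B = x to use A³ − B³ = (A−B)(A²+AB+B²); the x³ terms cancel, leaving (11x + 6)/(A²+AB+B²) with denominator ~ 3x², so the limit is 0.
Limit = 0.

Final answer: 0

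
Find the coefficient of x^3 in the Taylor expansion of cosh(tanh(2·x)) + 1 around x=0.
Expand to order 3: cosh(tanh(2·x)) + 1 = 2·x^2 + 2 + O(x^4).
The coefficient of x^3 is 0.

Final answer: 0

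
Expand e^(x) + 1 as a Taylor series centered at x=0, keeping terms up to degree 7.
x^7/5040 + x^6/720 + x^5/120 + x^4/24 + x^3/6 + x^2/2 + x + 2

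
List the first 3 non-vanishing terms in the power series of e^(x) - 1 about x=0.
x^3/6 + x^2/2 + x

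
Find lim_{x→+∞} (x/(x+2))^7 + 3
As x → +∞: x/(x+2) = 1/(1 + 2/x) → 1, and the 7th power of a limit-1 base also → 1; with the additive constant, 1 + 3 = 4.
Limit = 4.

Final answer: 4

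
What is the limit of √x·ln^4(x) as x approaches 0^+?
This is a 0·∞ indeterminate form at x → 0⁺.
Rewrite the product as ln^4(x) / x^(-1/2) and apply L'Hôpital, or use the standard hierarchy x^(-1/2) ≫ |ln x|^4 as x → 0⁺.
The indeterminate product → 0, so the limit = 0.

Final answer: 0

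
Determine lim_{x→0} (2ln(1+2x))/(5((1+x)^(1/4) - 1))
Both numerator and denominator → 0 as x → 0; this is a 0/0 indeterminate form.
Expand each to leading order near x = 0: numerator ~ 4·x, denominator ~ 5·x/4.
The limit of the ratio is 16/5.

Final answer: 16/5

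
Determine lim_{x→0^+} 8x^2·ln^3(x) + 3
The product is a 0·∞ indeterminate form at x → 0⁺.
Rewrite the product as 8·ln^3(x) / x^(-2) and apply L'Hôpital, or use the standard hierarchy x^(-2) ≫ |ln x|^3 as x → 0⁺.
The indeterminate product → 0, so the limit = 3.

Final answer: 3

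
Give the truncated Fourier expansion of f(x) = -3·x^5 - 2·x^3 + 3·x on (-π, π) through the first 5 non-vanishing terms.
(-690 - 6·π^4 + 116·π^2)·sin(x) + (-13·π^2 + 33/2 + 3·π^4)·sin(2·x) + (-2·π^4 - 2/27 + 28·π^2/9)·sin(3·x) + (-7·π^2/8 - 75/64 + 3·π^4/2)·sin(4·x) + (-6·π^4/5 + 726/625 + 4·π^2/25)·sin(5·x)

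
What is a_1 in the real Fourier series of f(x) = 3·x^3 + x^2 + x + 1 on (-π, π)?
a_1 = (1/π) ∫_{-π}^{π} f(x)·cos(1x) dx.
Evaluate the integral (use parity and integration by parts as needed): a_1 = -4.

Final answer: -4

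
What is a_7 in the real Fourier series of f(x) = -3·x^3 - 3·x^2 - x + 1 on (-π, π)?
a_7 = (1/π) ∫_{-π}^{π} f(x)·cos(7x) dx.
Evaluate the integral (use parity and integration by parts as needed): a_7 = 12/49.

Final answer: 12/49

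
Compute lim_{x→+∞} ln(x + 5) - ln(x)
This is an ∞ − ∞ indeterminate form.
Combine the logarithms: ln(x+5) − ln(x) = ln((x+5)/(x)) = ln(1 + 5/(x)) → ln(1) = 0.
Limit = 0.

Final answer: 0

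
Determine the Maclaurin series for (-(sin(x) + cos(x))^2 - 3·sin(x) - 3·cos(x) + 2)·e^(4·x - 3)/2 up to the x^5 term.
-1621·x^5·e^(-3)/80 - 1331·x^4·e^(-3)/48 - 107·x^3·e^(-3)/4 - 69·x^2·e^(-3)/4 - 13·x·e^(-3)/2 - e^(-3)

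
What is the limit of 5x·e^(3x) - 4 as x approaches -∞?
The product is a 0·∞ indeterminate form at x → -∞.
Rewrite the product as 5x / e^(-3x) (an ∞/∞ form) and apply L'Hôpital, or use the standard hierarchy e^(3|x|) ≫ |x| as x → -∞.
The indeterminate product → 0, so the limit = -4.

Final answer: -4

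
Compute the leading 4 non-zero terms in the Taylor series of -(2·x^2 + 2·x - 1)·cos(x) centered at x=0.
x^3 - 5·x^2/2 - 2·x + 1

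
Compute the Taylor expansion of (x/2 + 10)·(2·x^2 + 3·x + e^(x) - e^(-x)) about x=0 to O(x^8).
x^7/252 + x^6/120 + x^5/6 + x^4/6 + 13·x^3/3 + 45·x^2/2 + 50·x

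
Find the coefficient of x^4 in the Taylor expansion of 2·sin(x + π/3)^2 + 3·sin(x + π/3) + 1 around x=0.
Expand to order 4: 2·sin(x + π/3)^2 + 3·sin(x + π/3) + 1 = x^4·(√(3)/16 + 1/3) + x^3·(-2·√(3)/3 - 1/4) + x^2·(-3·√(3)/4 - 1) + x·(3/2 + √(3)) + 5/2 + 3·√(3)/2 + O(x^5).
The coefficient of x^4 is √(3)/16 + 1/3.

Final answer: √(3)/16 + 1/3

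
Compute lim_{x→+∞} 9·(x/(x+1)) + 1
Evaluate the dominant behaviour as x → +∞; each term tends to a finite value or vanishes.
Limit = 10.

Final answer: 10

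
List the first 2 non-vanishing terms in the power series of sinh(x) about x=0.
x^3/6 + x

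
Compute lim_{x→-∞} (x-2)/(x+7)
Evaluate the dominant behaviour as x → -∞; each term tends to a finite value or vanishes.
Limit = 1.

Final answer: 1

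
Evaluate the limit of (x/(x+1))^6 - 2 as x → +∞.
As x → +∞: x/(x+1) = 1/(1 + 1/x) → 1, and the 6th power of a limit-1 base also → 1; with the additive constant, 1 - 2 = -1.
Limit = -1.

Final answer: -1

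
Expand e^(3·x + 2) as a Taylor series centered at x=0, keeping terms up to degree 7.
243·x^7·e^(2)/560 + 81·x^6·e^(2)/80 + 81·x^5·e^(2)/40 + 27·x^4·e^(2)/8 + 9·x^3·e^(2)/2 + 9·x^2·e^(2)/2 + 3·x·e^(2) + e^(2)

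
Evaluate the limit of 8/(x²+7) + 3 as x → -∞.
Evaluate the dominant behaviour as x → -∞; each term tends to a finite value or vanishes.
Limit = 3.

Final answer: 3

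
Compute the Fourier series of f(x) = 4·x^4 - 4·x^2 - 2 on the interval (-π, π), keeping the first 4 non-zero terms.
(208 - 32·π^2)·cos(x) + (-16 + 8·π^2)·cos(2·x) + (112/27 - 32·π^2/9)·cos(3·x) - 4·π^2/3 - 2 + 4·π^4/5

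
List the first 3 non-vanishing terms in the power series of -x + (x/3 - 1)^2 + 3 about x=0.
x^2/9 - 5·x/3 + 4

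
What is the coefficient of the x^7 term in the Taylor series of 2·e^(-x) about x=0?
Expand to order 7: 2·e^(-x) = -x^7/2520 + x^6/360 - x^5/60 + x^4/12 - x^3/3 + x^2 - 2·x + 2 + O(x^8).
The coefficient of x^7 is -1/2520.

Final answer: -1/2520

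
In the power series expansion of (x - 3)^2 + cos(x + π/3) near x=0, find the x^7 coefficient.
Expand to order 7: (x - 3)^2 + cos(x + π/3) = √(3)·x^7/10080 - x^6/1440 - √(3)·x^5/240 + x^4/48 + √(3)·x^3/12 + 3·x^2/4 + x·(-6 - √(3)/2) + 19/2 + O(x^8).
The coefficient of x^7 is √(3)/10080.

Final answer: √(3)/10080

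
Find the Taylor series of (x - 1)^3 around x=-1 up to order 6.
-8 + 12·(x + 1) - 6·(x + 1)^2 + (x + 1)^3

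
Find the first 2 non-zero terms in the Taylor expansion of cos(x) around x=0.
1 - x^2/2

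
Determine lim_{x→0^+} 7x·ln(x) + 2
The product is a 0·∞ indeterminate form at x → 0⁺.
Rewrite the product as 7·ln(x) / x^(-1) and apply L'Hôpital, or use the standard hierarchy x^(-1) ≫ |ln x| as x → 0⁺.
The indeterminate product → 0, so the limit = 2.

Final answer: 2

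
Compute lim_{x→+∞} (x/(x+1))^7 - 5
As x → +∞: x/(x+1) = 1/(1 + 1/x) → 1, and the 7th power of a limit-1 base also → 1; with the additive constant, 1 - 5 = -4.
Limit = -4.

Final answer: -4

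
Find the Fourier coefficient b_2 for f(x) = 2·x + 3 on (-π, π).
b_2 = (1/π) ∫_{-π}^{π} f(x)·sin(2x) dx.
Evaluate the integral (use parity and integration by parts as needed): b_2 = -2.

Final answer: -2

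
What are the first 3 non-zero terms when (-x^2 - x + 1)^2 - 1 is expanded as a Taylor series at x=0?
2·x^3 - x^2 - 2·x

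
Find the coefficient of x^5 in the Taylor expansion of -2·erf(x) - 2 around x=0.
Expand to order 5: -2·erf(x) - 2 = -2·x^5/(5·√(π)) + 4·x^3/(3·√(π)) - 4·x/√(π) - 2 + O(x^6).
The coefficient of x^5 is -2/(5·√(π)).

Final answer: -2/(5·√(π))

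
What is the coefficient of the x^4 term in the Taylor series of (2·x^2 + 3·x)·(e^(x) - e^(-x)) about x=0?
Expand to order 4: (2·x^2 + 3·x)·(e^(x) - e^(-x)) = x^4 + 4·x^3 + 6·x^2 + O(x^5).
The coefficient of x^4 is 1.

Final answer: 1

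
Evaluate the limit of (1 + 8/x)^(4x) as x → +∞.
As x → +∞: write (1 + 8/x)^(4x) = ((1 + 8/x)^x)^4 → (e^8)^4 = e^32.
Limit = e^(32).

Final answer: e^(32)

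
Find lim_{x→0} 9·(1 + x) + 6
Direct substitution at x = 0 gives 15.

Final answer: 15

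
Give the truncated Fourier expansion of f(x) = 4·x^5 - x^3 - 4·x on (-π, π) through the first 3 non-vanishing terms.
(-162·π^2 + 8·π^4 + 964)·sin(x) + (-4·π^4 - 55/2 + 21·π^2)·sin(2·x) + (-178·π^2/27 + 140/81 + 8·π^4/3)·sin(3·x)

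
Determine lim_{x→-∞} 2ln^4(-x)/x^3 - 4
The quotient is an ∞/∞ indeterminate form as x → -∞.
Compare growth rates of the dominant terms (exponentials ≫ polynomials ≫ logarithms), or apply L'Hôpital's rule; the quotient → 0.
Adding the constant: 0 - 4 = -4. Limit = -4.

Final answer: -4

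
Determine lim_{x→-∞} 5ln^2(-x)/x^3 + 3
The quotient is an ∞/∞ indeterminate form as x → -∞.
Compare growth rates of the dominant terms (exponentials ≫ polynomials ≫ logarithms), or apply L'Hôpital's rule; the quotient → 0.
Adding the constant: 0 + 3 = 3. Limit = 3.

Final answer: 3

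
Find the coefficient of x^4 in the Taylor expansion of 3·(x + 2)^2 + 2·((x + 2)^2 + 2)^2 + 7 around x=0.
Expand to order 4: 3·(x + 2)^2 + 2·((x + 2)^2 + 2)^2 + 7 = 2·x^4 + 16·x^3 + 59·x^2 + 108·x + 91 + O(x^5).
The coefficient of x^4 is 2.

Final answer: 2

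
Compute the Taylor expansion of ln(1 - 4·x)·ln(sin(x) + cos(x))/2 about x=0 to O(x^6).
-68·x^5/3 - 8·x^4 - 2·x^3 - 2·x^2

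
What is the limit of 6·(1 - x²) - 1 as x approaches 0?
Direct substitution at x = 0 gives 5.

Final answer: 5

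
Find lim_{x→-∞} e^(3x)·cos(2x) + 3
Evaluate the dominant behaviour as x → -∞; each term tends to a finite value or vanishes.
Limit = 3.

Final answer: 3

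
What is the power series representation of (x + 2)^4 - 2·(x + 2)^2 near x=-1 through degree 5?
-1 + 4·(x + 1)^2 + 4·(x + 1)^3 + (x + 1)^4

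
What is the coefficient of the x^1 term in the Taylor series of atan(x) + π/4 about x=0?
Expand to order 1: atan(x) + π/4 = x + π/4 + O(x^2).
The coefficient of x^1 is 1.

Final answer: 1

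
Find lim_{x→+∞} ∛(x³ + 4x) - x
This is an ∞ − ∞ indeterminate form.
Multiply by (A² + AB + B²)/(A² + AB + B²) where A = ∛(x³+4x), B = x to use A³ − B³ = (A−B)(A²+AB+B²); the x³ terms cancel, leaving (4x)/(A²+AB+B²) with denominator ~ 3x², so the limit is 0.
Limit = 0.

Final answer: 0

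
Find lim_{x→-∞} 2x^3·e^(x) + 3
The product is a 0·∞ indeterminate form at x → -∞.
Rewrite the product as 2x^3 / e^(-x) (an ∞/∞ form) and apply L'Hôpital, or use the standard hierarchy e^(|x|) ≫ |x^3| as x → -∞.
The indeterminate product → 0, so the limit = 3.

Final answer: 3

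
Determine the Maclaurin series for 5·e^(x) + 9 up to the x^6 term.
x^6/144 + x^5/24 + 5·x^4/24 + 5·x^3/6 + 5·x^2/2 + 5·x + 14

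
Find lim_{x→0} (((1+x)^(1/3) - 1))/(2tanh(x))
Both numerator and denominator → 0 as x → 0; this is a 0/0 indeterminate form.
Expand each to leading order near x = 0: numerator ~ x/3, denominator ~ 2·x.
The limit of the ratio is 1/6.

Final answer: 1/6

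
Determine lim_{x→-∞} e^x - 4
Evaluate the dominant behaviour as x → -∞; each term tends to a finite value or vanishes.
Limit = -4.

Final answer: -4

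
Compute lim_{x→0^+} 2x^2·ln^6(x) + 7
The product is a 0·∞ indeterminate form at x → 0⁺.
Rewrite the product as 2·ln^6(x) / x^(-2) and apply L'Hôpital, or use the standard hierarchy x^(-2) ≫ |ln x|^6 as x → 0⁺.
The indeterminate product → 0, so the limit = 7.

Final answer: 7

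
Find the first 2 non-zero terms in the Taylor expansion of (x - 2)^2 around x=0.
4 - 4·x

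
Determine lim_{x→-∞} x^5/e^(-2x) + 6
The quotient is an ∞/∞ indeterminate form as x → -∞.
Compare growth rates of the dominant terms (exponentials ≫ polynomials ≫ logarithms), or apply L'Hôpital's rule; the quotient → 0.
Adding the constant: 0 + 6 = 6. Limit = 6.

Final answer: 6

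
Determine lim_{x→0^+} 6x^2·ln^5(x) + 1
The product is a 0·∞ indeterminate form at x → 0⁺.
Rewrite the product as 6·ln^5(x) / x^(-2) and apply L'Hôpital, or use the standard hierarchy x^(-2) ≫ |ln x|^5 as x → 0⁺.
The indeterminate product → 0, so the limit = 1.

Final answer: 1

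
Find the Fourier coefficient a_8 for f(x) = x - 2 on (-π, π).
a_8 = (1/π) ∫_{-π}^{π} f(x)·cos(8x) dx.
Evaluate the integral (use parity and integration by parts as needed): a_8 = 0.

Final answer: 0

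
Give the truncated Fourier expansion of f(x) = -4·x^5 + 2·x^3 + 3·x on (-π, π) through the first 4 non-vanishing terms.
(-978 - 8·π^4 + 164·π^2)·sin(x) + (-22·π^2 + 30 + 4·π^4)·sin(2·x) + (-8·π^4/3 - 230/81 + 196·π^2/27)·sin(3·x) + (-7·π^2/2 - 3/16 + 2·π^4)·sin(4·x)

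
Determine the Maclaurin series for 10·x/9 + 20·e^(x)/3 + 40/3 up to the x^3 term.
10·x^3/9 + 10·x^2/3 + 70·x/9 + 20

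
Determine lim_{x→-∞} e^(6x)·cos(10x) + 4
Evaluate the dominant behaviour as x → -∞; each term tends to a finite value or vanishes.
Limit = 4.

Final answer: 4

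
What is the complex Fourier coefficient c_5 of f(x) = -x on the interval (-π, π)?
Compute the real Fourier coefficients first: a_5 = 0, b_5 = -2/5.
Then c_5 = (a_5 − i·b_5)/2 = i/5.

Final answer: i/5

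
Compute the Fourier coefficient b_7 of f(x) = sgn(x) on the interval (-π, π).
b_7 = (1/π) ∫_{-π}^{π} f(x)·sin(7x) dx.
Evaluate the integral (use parity and integration by parts as needed): b_7 = 4/(7·π).

Final answer: 4/(7·π)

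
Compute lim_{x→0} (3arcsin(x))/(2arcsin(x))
Both numerator and denominator → 0 as x → 0; this is a 0/0 indeterminate form.
Expand each to leading order near x = 0: numerator ~ 3·x, denominator ~ 2·x.
The limit of the ratio is 3/2.

Final answer: 3/2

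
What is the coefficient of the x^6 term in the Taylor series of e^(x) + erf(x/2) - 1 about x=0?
Expand to order 6: e^(x) + erf(x/2) - 1 = x^6/720 + x^5·(1/(160·√(π)) + 1/120) + x^4/24 + x^3·(1/6 - 1/(12·√(π))) + x^2/2 + x·(1/√(π) + 1) + O(x^7).
The coefficient of x^6 is 1/720.

Final answer: 1/720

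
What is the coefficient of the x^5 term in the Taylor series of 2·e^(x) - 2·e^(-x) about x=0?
Expand to order 5: 2·e^(x) - 2·e^(-x) = x^5/30 + 2·x^3/3 + 4·x + O(x^6).
The coefficient of x^5 is 1/30.

Final answer: 1/30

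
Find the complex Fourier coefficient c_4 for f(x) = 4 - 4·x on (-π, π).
Compute the real Fourier coefficients first: a_4 = 0, b_4 = 2.
Then c_4 = (a_4 − i·b_4)/2 = -i.

Final answer: -i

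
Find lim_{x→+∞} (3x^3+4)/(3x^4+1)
This is an ∞/∞ indeterminate form as x → +∞.
Divide numerator and denominator by x^4 and let the lower-order terms vanish; the numerator's degree 3 is below the denominator's degree 4, so the quotient → 0.
Limit = 0.

Final answer: 0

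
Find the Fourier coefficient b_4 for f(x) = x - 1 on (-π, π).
b_4 = (1/π) ∫_{-π}^{π} f(x)·sin(4x) dx.
Evaluate the integral (use parity and integration by parts as needed): b_4 = -1/2.

Final answer: -1/2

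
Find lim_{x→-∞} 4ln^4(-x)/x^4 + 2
The quotient is an ∞/∞ indeterminate form as x → -∞.
Compare growth rates of the dominant terms (exponentials ≫ polynomials ≫ logarithms), or apply L'Hôpital's rule; the quotient → 0.
Adding the constant: 0 + 2 = 2. Limit = 2.

Final answer: 2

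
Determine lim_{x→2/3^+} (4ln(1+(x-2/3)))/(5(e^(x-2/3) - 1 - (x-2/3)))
Both numerator and denominator → 0 as x → 2/3^+; this is a 0/0 indeterminate form.
Expand each to leading order near x = 2/3: numerator ~ 4·(x - 2/3), denominator ~ 5·(x - 2/3)^2/2.
The limit of the ratio is ∞.

Final answer: ∞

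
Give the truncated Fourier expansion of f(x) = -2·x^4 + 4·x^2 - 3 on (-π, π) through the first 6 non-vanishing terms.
(-112 + 16·π^2)·cos(x) + (10 - 4·π^2)·cos(2·x) + (-80/27 + 16·π^2/9)·cos(3·x) + (11/8 - π^2)·cos(4·x) + (-496/625 + 16·π^2/25)·cos(5·x) - 2·π^4/5 - 3 + 4·π^2/3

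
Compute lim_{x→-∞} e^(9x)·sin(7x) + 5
Evaluate the dominant behaviour as x → -∞; each term tends to a finite value or vanishes.
Limit = 5.

Final answer: 5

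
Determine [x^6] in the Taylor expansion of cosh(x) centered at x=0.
Expand to order 6: cosh(x) = x^6/720 + x^4/24 + x^2/2 + 1 + O(x^7).
The coefficient of x^6 is 1/720.

Final answer: 1/720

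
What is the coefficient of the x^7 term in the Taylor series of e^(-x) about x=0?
Expand to order 7: e^(-x) = -x^7/5040 + x^6/720 - x^5/120 + x^4/24 - x^3/6 + x^2/2 - x + 1 + O(x^8).
The coefficient of x^7 is -1/5040.

Final answer: -1/5040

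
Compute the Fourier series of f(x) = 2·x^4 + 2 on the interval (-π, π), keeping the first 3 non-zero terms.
(96 - 16·π^2)·cos(x) + (-6 + 4·π^2)·cos(2·x) + 2 + 2·π^4/5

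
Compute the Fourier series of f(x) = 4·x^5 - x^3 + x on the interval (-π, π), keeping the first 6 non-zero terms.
(-162·π^2 + 8·π^4 + 974)·sin(x) + (-4·π^4 - 65/2 + 21·π^2)·sin(2·x) + (-178·π^2/27 + 410/81 + 8·π^4/3)·sin(3·x) + (-2·π^4 - 13/8 + 3·π^2)·sin(4·x) + (-42·π^2/25 + 502/625 + 8·π^4/5)·sin(5·x) + (-4·π^4/3 - 83/162 + 29·π^2/27)·sin(6·x)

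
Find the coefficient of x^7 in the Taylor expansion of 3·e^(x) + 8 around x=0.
Expand to order 7: 3·e^(x) + 8 = x^7/1680 + x^6/240 + x^5/40 + x^4/8 + x^3/2 + 3·x^2/2 + 3·x + 11 + O(x^8).
The coefficient of x^7 is 1/1680.

Final answer: 1/1680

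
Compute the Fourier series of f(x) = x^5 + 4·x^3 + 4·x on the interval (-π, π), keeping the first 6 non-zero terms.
(-32·π^2 + 2·π^4 + 200)·sin(x) + (-π^4 - 11/2 + π^2)·sin(2·x) + (152/81 + 32·π^2/27 + 2·π^4/3)·sin(3·x) + (-π^4/2 - 11·π^2/8 - 95/64)·sin(4·x) + (808/625 + 32·π^2/25 + 2·π^4/5)·sin(5·x) + (-π^4/3 - 31·π^2/27 - 185/162)·sin(6·x)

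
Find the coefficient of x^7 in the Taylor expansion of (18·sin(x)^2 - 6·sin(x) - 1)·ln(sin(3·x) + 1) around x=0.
Expand to order 7: (18·sin(x)^2 - 6·sin(x) - 1)·ln(sin(3·x) + 1) = 124239·x^7/560 - 1347·x^6/10 + 711·x^5/8 - 393·x^4/4 + 153·x^3/2 - 27·x^2/2 - 3·x + O(x^8).
The coefficient of x^7 is 124239/560.

Final answer: 124239/560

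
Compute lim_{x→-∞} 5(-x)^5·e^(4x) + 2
The product is a 0·∞ indeterminate form at x → -∞.
Rewrite the product as 5(-x)^5 / e^(-4x) (an ∞/∞ form) and apply L'Hôpital, or use the standard hierarchy e^(4|x|) ≫ |(-x)^5| as x → -∞.
The indeterminate product → 0, so the limit = 2.

Final answer: 2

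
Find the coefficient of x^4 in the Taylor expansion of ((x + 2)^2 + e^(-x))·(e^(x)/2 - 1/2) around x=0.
Expand to order 4: ((x + 2)^2 + e^(-x))·(e^(x)/2 - 1/2) = 31·x^4/48 + 23·x^3/12 + 11·x^2/4 + 5·x/2 + O(x^5).
The coefficient of x^4 is 31/48.

Final answer: 31/48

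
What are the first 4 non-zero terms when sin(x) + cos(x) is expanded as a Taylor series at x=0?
-x^3/6 - x^2/2 + x + 1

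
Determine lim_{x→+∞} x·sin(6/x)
As x → +∞: let u = 6/x → 0⁺; then x·sin(6/x) = 6·sin(u)/u → 6·1 = 6.
Limit = 6.

Final answer: 6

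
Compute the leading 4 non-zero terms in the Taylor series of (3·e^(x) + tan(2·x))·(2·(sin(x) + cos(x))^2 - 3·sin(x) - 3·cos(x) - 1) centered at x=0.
-23·x^3/6 + 13·x^2/2 - 7·x - 6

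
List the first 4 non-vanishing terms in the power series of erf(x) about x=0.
-x^7/(21·√(π)) + x^5/(5·√(π)) - 2·x^3/(3·√(π)) + 2·x/√(π)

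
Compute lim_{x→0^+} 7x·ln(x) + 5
The product is a 0·∞ indeterminate form at x → 0⁺.
Rewrite the product as 7·ln(x) / x^(-1) and apply L'Hôpital, or use the standard hierarchy x^(-1) ≫ |ln x| as x → 0⁺.
The indeterminate product → 0, so the limit = 5.

Final answer: 5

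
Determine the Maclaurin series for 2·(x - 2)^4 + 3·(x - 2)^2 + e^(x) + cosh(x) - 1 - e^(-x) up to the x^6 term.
x^6/720 + x^5/60 + 49·x^4/24 - 47·x^3/3 + 103·x^2/2 - 74·x + 44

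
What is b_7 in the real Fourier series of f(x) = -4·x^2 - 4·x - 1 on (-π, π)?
b_7 = (1/π) ∫_{-π}^{π} f(x)·sin(7x) dx.
Evaluate the integral (use parity and integration by parts as needed): b_7 = -8/7.

Final answer: -8/7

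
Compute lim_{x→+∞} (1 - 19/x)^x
As x → +∞: this is the defining limit (1 - 19/x)^x → e^(-19).
Limit = e^(-19).

Final answer: e^(-19)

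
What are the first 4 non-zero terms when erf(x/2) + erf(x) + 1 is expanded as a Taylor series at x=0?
33·x^5/(160·√(π)) - 3·x^3/(4·√(π)) + 3·x/√(π) + 1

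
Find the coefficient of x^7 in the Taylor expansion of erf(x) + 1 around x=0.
Expand to order 7: erf(x) + 1 = -x^7/(21·√(π)) + x^5/(5·√(π)) - 2·x^3/(3·√(π)) + 2·x/√(π) + 1 + O(x^8).
The coefficient of x^7 is -1/(21·√(π)).

Final answer: -1/(21·√(π))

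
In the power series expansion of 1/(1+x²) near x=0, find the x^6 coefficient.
Expand to order 6: 1/(1+x²) = -x^6 + x^4 - x^2 + 1 + O(x^7).
The coefficient of x^6 is -1.

Final answer: -1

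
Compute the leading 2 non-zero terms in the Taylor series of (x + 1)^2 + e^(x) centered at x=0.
3·x + 2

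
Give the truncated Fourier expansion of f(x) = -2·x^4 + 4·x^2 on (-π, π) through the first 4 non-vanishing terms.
(-112 + 16·π^2)·cos(x) + (10 - 4·π^2)·cos(2·x) + (-80/27 + 16·π^2/9)·cos(3·x) - 2·π^4/5 + 4·π^2/3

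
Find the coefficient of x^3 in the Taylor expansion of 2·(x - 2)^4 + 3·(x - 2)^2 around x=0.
Expand to order 3: 2·(x - 2)^4 + 3·(x - 2)^2 = -16·x^3 + 51·x^2 - 76·x + 44 + O(x^4).
The coefficient of x^3 is -16.

Final answer: -16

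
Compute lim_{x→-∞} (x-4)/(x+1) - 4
Evaluate the dominant behaviour as x → -∞; each term tends to a finite value or vanishes.
Limit = -3.

Final answer: -3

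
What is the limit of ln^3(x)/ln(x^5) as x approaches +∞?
This is an ∞/∞ indeterminate form as x → +∞.
Write ln(x^5) = 5·ln(x), reducing the quotient to ln^2(x)/5 → ∞.
Limit = ∞.

Final answer: ∞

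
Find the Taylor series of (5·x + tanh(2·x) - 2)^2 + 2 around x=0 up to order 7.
8704·x^7/315 + 3008·x^6/45 - 256·x^5/15 - 112·x^4/3 + 32·x^3/3 + 49·x^2 - 28·x + 6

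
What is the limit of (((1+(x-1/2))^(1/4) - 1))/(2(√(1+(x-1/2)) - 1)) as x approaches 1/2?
Both numerator and denominator → 0 as x → 1/2; this is a 0/0 indeterminate form.
Expand each to leading order near x = 1/2: numerator ~ (x - 1/2)/4, denominator ~ (x - 1/2).
The limit of the ratio is 1/4.

Final answer: 1/4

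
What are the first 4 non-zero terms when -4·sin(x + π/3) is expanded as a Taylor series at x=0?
x^3/3 + √(3)·x^2 - 2·x - 2·√(3)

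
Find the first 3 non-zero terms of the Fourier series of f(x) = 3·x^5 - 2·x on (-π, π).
(-120·π^2 + 6·π^4 + 716)·sin(x) + (-3·π^4 - 41/2 + 15·π^2)·sin(2·x) + (-40·π^2/9 + 44/27 + 2·π^4)·sin(3·x)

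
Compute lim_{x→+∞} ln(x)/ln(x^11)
This is an ∞/∞ indeterminate form as x → +∞.
Write ln(x^11) = 11·ln(x), reducing the quotient to 1/11.
Limit = 1/11.

Final answer: 1/11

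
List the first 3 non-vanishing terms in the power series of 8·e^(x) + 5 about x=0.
4·x^2 + 8·x + 13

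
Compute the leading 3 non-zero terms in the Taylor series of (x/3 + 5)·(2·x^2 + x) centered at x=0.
2·x^3/3 + 31·x^2/3 + 5·x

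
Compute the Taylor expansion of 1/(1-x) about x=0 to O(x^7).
x^6 + x^5 + x^4 + x^3 + x^2 + x + 1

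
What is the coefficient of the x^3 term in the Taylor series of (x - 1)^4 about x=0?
Expand to order 3: (x - 1)^4 = -4·x^3 + 6·x^2 - 4·x + 1 + O(x^4).
The coefficient of x^3 is -4.

Final answer: -4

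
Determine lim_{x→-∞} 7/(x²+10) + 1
Evaluate the dominant behaviour as x → -∞; each term tends to a finite value or vanishes.
Limit = 1.

Final answer: 1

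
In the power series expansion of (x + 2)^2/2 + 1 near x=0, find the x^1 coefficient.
Expand to order 1: (x + 2)^2/2 + 1 = 2·x + 3 + O(x^2).
The coefficient of x^1 is 2.

Final answer: 2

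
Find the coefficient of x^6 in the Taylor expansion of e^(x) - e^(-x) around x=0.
Expand to order 6: e^(x) - e^(-x) = x^5/60 + x^3/3 + 2·x + O(x^7).
The coefficient of x^6 is 0.

Final answer: 0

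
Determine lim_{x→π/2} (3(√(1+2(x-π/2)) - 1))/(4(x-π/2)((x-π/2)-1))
Both numerator and denominator → 0 as x → π/2; this is a 0/0 indeterminate form.
Expand each to leading order near x = π/2: numerator ~ 3·(x - π/2), denominator ~ -4·(x - π/2).
The limit of the ratio is -3/4.

Final answer: -3/4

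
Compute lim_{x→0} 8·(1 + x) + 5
Direct substitution at x = 0 gives 13.

Final answer: 13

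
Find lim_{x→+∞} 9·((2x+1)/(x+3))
Evaluate the dominant behaviour as x → +∞; each term tends to a finite value or vanishes.
Limit = 18.

Final answer: 18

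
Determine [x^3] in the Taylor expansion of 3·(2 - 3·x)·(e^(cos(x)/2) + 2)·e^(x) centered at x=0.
Expand to order 3: 3·(2 - 3·x)·(e^(cos(x)/2) + 2)·e^(x) = x^3·(-7 - 11·e^(1/2)/4) + x^2·(-15·e^(1/2)/2 - 12) + x·(-6 - 3·e^(1/2)) + 6·e^(1/2) + 12 + O(x^4).
The coefficient of x^3 is -7 - 11·e^(1/2)/4.

Final answer: -7 - 11·e^(1/2)/4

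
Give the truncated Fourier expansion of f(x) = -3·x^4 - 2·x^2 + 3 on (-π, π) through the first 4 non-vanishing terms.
(-136 + 24·π^2)·cos(x) + (7 - 6·π^2)·cos(2·x) + (-8/9 + 8·π^2/3)·cos(3·x) - 3·π^4/5 - 2·π^2/3 + 3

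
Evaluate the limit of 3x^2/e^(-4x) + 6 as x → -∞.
The quotient is an ∞/∞ indeterminate form as x → -∞.
Compare growth rates of the dominant terms (exponentials ≫ polynomials ≫ logarithms), or apply L'Hôpital's rule; the quotient → 0.
Adding the constant: 0 + 6 = 6. Limit = 6.

Final answer: 6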